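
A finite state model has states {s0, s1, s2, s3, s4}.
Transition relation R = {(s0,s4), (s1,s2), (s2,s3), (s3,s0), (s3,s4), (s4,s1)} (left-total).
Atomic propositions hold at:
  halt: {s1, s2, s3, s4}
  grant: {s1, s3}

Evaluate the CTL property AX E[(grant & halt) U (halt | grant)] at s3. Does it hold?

Sat(grant & halt) = {s1, s3}
Sat(halt | grant) = {s1, s2, s3, s4}
E[(grant & halt) U (halt | grant)]: least fixpoint, start Z0 = Sat((halt | grant)) = {s1, s2, s3, s4}, add states in Sat(grant & halt) with some successor in Z. Already a fixed point.
Sat(E[(grant & halt) U (halt | grant)]) = {s1, s2, s3, s4}
Sat(AX E[(grant & halt) U (halt | grant)]) = {s : every successor in {s1, s2, s3, s4}} = {s0, s1, s2, s4}
s3 ∉ Sat(AX E[(grant & halt) U (halt | grant)]) = {s0, s1, s2, s4}, so the formula does not hold at s3.

No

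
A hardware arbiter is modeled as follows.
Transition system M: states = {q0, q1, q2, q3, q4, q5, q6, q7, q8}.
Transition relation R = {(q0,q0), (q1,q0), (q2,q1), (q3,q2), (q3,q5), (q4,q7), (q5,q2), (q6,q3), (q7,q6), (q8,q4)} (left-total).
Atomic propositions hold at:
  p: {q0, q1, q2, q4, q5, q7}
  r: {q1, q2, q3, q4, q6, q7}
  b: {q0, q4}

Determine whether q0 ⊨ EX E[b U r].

No

E[b U r]: least fixpoint, start Z0 = Sat(r) = {q1, q2, q3, q4, q6, q7}, add states in Sat(b) with some successor in Z. Already a fixed point.
Sat(E[b U r]) = {q1, q2, q3, q4, q6, q7}
Sat(EX E[b U r]) = {s : some successor in {q1, q2, q3, q4, q6, q7}} = {q2, q3, q4, q5, q6, q7, q8}
q0 ∉ Sat(EX E[b U r]) = {q2, q3, q4, q5, q6, q7, q8}, so the formula does not hold at q0.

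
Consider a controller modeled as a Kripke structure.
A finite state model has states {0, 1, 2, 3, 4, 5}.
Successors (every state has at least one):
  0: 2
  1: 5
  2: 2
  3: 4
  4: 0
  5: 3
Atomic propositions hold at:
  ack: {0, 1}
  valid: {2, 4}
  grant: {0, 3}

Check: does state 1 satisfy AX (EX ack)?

No

Sat(EX ack) = {s : some successor in {0, 1}} = {4}
Sat(AX (EX ack)) = {s : every successor in {4}} = {3}
1 ∉ Sat(AX (EX ack)) = {3}, so the formula does not hold at 1.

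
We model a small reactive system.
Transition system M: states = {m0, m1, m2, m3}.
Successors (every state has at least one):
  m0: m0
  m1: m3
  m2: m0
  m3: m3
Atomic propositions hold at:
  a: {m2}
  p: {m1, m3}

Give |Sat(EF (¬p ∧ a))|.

Sat(¬p) = {m0, m2}
Sat(¬p ∧ a) = {m2}
EF (¬p ∧ a): least fixpoint, start Z0 = {m2}, add states with some successor in Z. Already a fixed point.
Sat(EF (¬p ∧ a)) = {m2}
|Sat(EF (¬p ∧ a))| = |{m2}| = 1.

1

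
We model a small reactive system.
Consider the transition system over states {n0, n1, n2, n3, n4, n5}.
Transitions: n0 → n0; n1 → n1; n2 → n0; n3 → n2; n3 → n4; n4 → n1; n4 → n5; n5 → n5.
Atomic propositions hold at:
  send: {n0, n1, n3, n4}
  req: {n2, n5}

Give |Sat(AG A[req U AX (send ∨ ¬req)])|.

3

Sat(¬req) = {n0, n1, n3, n4}
Sat(send ∨ ¬req) = {n0, n1, n3, n4}
Sat(AX (send ∨ ¬req)) = {s : every successor in {n0, n1, n3, n4}} = {n0, n1, n2}
A[req U AX (send ∨ ¬req)]: least fixpoint, start Z0 = Sat(AX (send ∨ ¬req)) = {n0, n1, n2}, add states in Sat(req) with every successor in Z. Already a fixed point.
Sat(A[req U AX (send ∨ ¬req)]) = {n0, n1, n2}
AG A[req U AX (send ∨ ¬req)]: greatest fixpoint, start Z0 = {n0, n1, n2}, keep only states in Sat with every successor in Z. Already a fixed point.
Sat(AG A[req U AX (send ∨ ¬req)]) = {n0, n1, n2}
|Sat(AG A[req U AX (send ∨ ¬req)])| = |{n0, n1, n2}| = 3.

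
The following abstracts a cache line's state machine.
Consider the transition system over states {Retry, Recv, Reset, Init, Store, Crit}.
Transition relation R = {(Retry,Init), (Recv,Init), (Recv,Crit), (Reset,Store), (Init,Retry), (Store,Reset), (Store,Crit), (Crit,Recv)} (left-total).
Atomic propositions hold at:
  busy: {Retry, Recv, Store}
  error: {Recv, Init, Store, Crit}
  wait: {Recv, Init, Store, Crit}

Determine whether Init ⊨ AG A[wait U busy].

Yes

A[wait U busy]: least fixpoint, start Z0 = Sat(busy) = {Retry, Recv, Store}, add states in Sat(wait) with every successor in Z. Z1 = {Retry, Recv, Init, Store, Crit}; fixed.
Sat(A[wait U busy]) = {Retry, Recv, Init, Store, Crit}
AG A[wait U busy]: greatest fixpoint, start Z0 = {Retry, Recv, Init, Store, Crit}, keep only states in Sat with every successor in Z. Z1 = {Retry, Recv, Init, Crit}; fixed.
Sat(AG A[wait U busy]) = {Retry, Recv, Init, Crit}
Init ∈ Sat(AG A[wait U busy]) = {Retry, Recv, Init, Crit}, so the formula holds at Init.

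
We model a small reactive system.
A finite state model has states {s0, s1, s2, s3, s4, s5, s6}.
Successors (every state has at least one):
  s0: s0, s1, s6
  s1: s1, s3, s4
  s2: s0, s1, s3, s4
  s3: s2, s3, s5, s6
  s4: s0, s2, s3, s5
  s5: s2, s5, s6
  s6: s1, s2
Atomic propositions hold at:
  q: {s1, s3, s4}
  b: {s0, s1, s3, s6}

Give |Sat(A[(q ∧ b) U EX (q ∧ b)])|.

Sat(q ∧ b) = {s1, s3}
Sat(EX (q ∧ b)) = {s : some successor in {s1, s3}} = {s0, s1, s2, s3, s4, s6}
A[(q ∧ b) U EX (q ∧ b)]: least fixpoint, start Z0 = Sat(EX (q ∧ b)) = {s0, s1, s2, s3, s4, s6}, add states in Sat(q ∧ b) with every successor in Z. Already a fixed point.
Sat(A[(q ∧ b) U EX (q ∧ b)]) = {s0, s1, s2, s3, s4, s6}
|Sat(A[(q ∧ b) U EX (q ∧ b)])| = |{s0, s1, s2, s3, s4, s6}| = 6.

6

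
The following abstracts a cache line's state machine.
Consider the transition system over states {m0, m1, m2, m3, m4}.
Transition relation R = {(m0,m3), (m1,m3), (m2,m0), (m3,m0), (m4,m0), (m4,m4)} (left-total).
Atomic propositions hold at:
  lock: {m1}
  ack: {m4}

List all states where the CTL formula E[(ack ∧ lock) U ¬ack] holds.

Sat(ack ∧ lock) = ∅
Sat(¬ack) = {m0, m1, m2, m3}
E[(ack ∧ lock) U ¬ack]: least fixpoint, start Z0 = Sat(¬ack) = {m0, m1, m2, m3}, add states in Sat(ack ∧ lock) with some successor in Z. Already a fixed point.
Sat(E[(ack ∧ lock) U ¬ack]) = {m0, m1, m2, m3}

{m0, m1, m2, m3}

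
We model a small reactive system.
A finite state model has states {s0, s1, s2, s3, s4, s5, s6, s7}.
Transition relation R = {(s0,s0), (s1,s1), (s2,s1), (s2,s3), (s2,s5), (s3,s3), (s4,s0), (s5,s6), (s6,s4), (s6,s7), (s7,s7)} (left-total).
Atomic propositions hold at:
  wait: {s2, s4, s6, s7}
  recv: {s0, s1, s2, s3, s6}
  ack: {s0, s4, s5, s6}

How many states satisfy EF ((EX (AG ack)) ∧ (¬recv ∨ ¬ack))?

AG ack: greatest fixpoint, start Z0 = {s0, s4, s5, s6}, keep only states in Sat with every successor in Z. Z1 = {s0, s4, s5}; Z2 = {s0, s4}; fixed.
Sat(AG ack) = {s0, s4}
Sat(EX (AG ack)) = {s : some successor in {s0, s4}} = {s0, s4, s6}
Sat(¬recv) = {s4, s5, s7}
Sat(¬ack) = {s1, s2, s3, s7}
Sat(¬recv ∨ ¬ack) = {s1, s2, s3, s4, s5, s7}
Sat((EX (AG ack)) ∧ (¬recv ∨ ¬ack)) = {s4}
EF ((EX (AG ack)) ∧ (¬recv ∨ ¬ack)): least fixpoint, start Z0 = {s4}, add states with some successor in Z. Z1 = {s4, s6}; Z2 = {s4, s5, s6}; Z3 = {s2, s4, s5, s6}; fixed.
Sat(EF ((EX (AG ack)) ∧ (¬recv ∨ ¬ack))) = {s2, s4, s5, s6}
|Sat(EF ((EX (AG ack)) ∧ (¬recv ∨ ¬ack)))| = |{s2, s4, s5, s6}| = 4.

4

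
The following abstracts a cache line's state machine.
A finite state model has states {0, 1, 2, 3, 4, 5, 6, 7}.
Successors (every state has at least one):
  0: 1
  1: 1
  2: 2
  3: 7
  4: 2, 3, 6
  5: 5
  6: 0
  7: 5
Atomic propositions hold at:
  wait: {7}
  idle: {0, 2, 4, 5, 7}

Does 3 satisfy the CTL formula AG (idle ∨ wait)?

No

Sat(idle ∨ wait) = {0, 2, 4, 5, 7}
AG (idle ∨ wait): greatest fixpoint, start Z0 = {0, 2, 4, 5, 7}, keep only states in Sat with every successor in Z. Z1 = {2, 5, 7}; fixed.
Sat(AG (idle ∨ wait)) = {2, 5, 7}
3 ∉ Sat(AG (idle ∨ wait)) = {2, 5, 7}, so the formula does not hold at 3.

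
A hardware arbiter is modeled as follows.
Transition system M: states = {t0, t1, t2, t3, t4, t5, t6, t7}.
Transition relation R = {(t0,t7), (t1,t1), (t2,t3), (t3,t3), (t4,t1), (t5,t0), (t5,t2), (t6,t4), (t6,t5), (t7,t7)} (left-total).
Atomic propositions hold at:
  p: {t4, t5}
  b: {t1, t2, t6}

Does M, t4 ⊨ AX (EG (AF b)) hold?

AF b: least fixpoint, start Z0 = {t1, t2, t6}, add states with every successor in Z. Z1 = {t1, t2, t4, t6}; fixed.
Sat(AF b) = {t1, t2, t4, t6}
EG (AF b): greatest fixpoint, start Z0 = {t1, t2, t4, t6}, keep only states in Sat with some successor in Z. Z1 = {t1, t4, t6}; fixed.
Sat(EG (AF b)) = {t1, t4, t6}
Sat(AX (EG (AF b))) = {s : every successor in {t1, t4, t6}} = {t1, t4}
t4 ∈ Sat(AX (EG (AF b))) = {t1, t4}, so the formula holds at t4.

Yes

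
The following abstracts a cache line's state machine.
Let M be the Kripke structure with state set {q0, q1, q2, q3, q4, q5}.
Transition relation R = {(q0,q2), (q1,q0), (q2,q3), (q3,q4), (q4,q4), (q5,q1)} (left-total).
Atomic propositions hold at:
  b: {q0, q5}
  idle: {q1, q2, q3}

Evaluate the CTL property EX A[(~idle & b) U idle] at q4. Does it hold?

No

Sat(~idle) = {q0, q4, q5}
Sat(~idle & b) = {q0, q5}
A[(~idle & b) U idle]: least fixpoint, start Z0 = Sat(idle) = {q1, q2, q3}, add states in Sat(~idle & b) with every successor in Z. Z1 = {q0, q1, q2, q3, q5}; fixed.
Sat(A[(~idle & b) U idle]) = {q0, q1, q2, q3, q5}
Sat(EX A[(~idle & b) U idle]) = {s : some successor in {q0, q1, q2, q3, q5}} = {q0, q1, q2, q5}
q4 ∉ Sat(EX A[(~idle & b) U idle]) = {q0, q1, q2, q5}, so the formula does not hold at q4.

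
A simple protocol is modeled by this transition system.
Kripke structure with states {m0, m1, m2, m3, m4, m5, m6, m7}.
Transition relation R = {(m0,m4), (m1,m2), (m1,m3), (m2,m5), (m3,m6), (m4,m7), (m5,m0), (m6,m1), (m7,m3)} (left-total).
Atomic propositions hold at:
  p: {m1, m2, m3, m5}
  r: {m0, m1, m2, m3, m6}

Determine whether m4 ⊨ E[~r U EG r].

Yes

Sat(~r) = {m4, m5, m7}
EG r: greatest fixpoint, start Z0 = {m0, m1, m2, m3, m6}, keep only states in Sat with some successor in Z. Z1 = {m1, m3, m6}; fixed.
Sat(EG r) = {m1, m3, m6}
E[~r U EG r]: least fixpoint, start Z0 = Sat(EG r) = {m1, m3, m6}, add states in Sat(~r) with some successor in Z. Z1 = {m1, m3, m6, m7}; Z2 = {m1, m3, m4, m6, m7}; fixed.
Sat(E[~r U EG r]) = {m1, m3, m4, m6, m7}
m4 ∈ Sat(E[~r U EG r]) = {m1, m3, m4, m6, m7}, so the formula holds at m4.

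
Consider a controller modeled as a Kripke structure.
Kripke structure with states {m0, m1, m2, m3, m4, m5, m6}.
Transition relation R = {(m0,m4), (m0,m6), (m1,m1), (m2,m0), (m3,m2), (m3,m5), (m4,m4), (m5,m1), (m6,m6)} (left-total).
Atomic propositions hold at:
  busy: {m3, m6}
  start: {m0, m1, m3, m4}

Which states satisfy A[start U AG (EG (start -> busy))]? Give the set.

{m6}

Sat(start -> busy) = {m2, m3, m5, m6}
EG (start -> busy): greatest fixpoint, start Z0 = {m2, m3, m5, m6}, keep only states in Sat with some successor in Z. Z1 = {m3, m6}; Z2 = {m6}; fixed.
Sat(EG (start -> busy)) = {m6}
AG (EG (start -> busy)): greatest fixpoint, start Z0 = {m6}, keep only states in Sat with every successor in Z. Already a fixed point.
Sat(AG (EG (start -> busy))) = {m6}
A[start U AG (EG (start -> busy))]: least fixpoint, start Z0 = Sat(AG (EG (start -> busy))) = {m6}, add states in Sat(start) with every successor in Z. Already a fixed point.
Sat(A[start U AG (EG (start -> busy))]) = {m6}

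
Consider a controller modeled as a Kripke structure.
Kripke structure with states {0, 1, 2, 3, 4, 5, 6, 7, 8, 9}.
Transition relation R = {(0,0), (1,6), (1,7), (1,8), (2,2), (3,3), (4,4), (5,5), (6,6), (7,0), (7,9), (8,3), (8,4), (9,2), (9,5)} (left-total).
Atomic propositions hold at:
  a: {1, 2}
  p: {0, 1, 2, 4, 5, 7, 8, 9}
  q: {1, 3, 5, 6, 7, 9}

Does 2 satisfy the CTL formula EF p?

Yes

EF p: least fixpoint, start Z0 = {0, 1, 2, 4, 5, 7, 8, 9}, add states with some successor in Z. Already a fixed point.
Sat(EF p) = {0, 1, 2, 4, 5, 7, 8, 9}
2 ∈ Sat(EF p) = {0, 1, 2, 4, 5, 7, 8, 9}, so the formula holds at 2.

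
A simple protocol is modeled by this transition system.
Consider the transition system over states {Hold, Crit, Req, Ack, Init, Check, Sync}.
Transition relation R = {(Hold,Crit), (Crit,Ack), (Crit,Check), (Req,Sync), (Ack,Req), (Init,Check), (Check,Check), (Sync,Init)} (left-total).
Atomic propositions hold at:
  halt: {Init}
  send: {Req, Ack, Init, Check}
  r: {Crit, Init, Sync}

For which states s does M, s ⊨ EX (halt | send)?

Sat(halt | send) = {Req, Ack, Init, Check}
Sat(EX (halt | send)) = {s : some successor in {Req, Ack, Init, Check}} = {Crit, Ack, Init, Check, Sync}

{Crit, Ack, Init, Check, Sync}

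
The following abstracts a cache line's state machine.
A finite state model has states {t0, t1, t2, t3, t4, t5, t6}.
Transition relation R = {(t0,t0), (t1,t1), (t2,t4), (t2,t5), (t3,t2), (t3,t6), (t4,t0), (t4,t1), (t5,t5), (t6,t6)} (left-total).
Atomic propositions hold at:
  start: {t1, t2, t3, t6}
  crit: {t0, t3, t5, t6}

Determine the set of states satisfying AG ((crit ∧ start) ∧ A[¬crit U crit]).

Sat(crit ∧ start) = {t3, t6}
Sat(¬crit) = {t1, t2, t4}
A[¬crit U crit]: least fixpoint, start Z0 = Sat(crit) = {t0, t3, t5, t6}, add states in Sat(¬crit) with every successor in Z. Already a fixed point.
Sat(A[¬crit U crit]) = {t0, t3, t5, t6}
Sat((crit ∧ start) ∧ A[¬crit U crit]) = {t3, t6}
AG ((crit ∧ start) ∧ A[¬crit U crit]): greatest fixpoint, start Z0 = {t3, t6}, keep only states in Sat with every successor in Z. Z1 = {t6}; fixed.
Sat(AG ((crit ∧ start) ∧ A[¬crit U crit])) = {t6}

{t6}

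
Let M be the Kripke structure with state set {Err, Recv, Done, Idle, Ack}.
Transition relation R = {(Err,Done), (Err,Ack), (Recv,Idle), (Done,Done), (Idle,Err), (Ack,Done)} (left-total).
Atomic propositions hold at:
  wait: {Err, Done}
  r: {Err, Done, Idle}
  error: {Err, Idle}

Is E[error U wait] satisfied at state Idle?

E[error U wait]: least fixpoint, start Z0 = Sat(wait) = {Err, Done}, add states in Sat(error) with some successor in Z. Z1 = {Err, Done, Idle}; fixed.
Sat(E[error U wait]) = {Err, Done, Idle}
Idle ∈ Sat(E[error U wait]) = {Err, Done, Idle}, so the formula holds at Idle.

Yes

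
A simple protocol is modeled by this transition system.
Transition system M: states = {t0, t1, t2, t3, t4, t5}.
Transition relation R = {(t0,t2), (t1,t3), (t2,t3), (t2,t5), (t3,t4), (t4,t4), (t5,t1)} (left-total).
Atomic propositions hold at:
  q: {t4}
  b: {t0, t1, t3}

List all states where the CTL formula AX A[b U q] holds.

A[b U q]: least fixpoint, start Z0 = Sat(q) = {t4}, add states in Sat(b) with every successor in Z. Z1 = {t3, t4}; Z2 = {t1, t3, t4}; fixed.
Sat(A[b U q]) = {t1, t3, t4}
Sat(AX A[b U q]) = {s : every successor in {t1, t3, t4}} = {t1, t3, t4, t5}

{t1, t3, t4, t5}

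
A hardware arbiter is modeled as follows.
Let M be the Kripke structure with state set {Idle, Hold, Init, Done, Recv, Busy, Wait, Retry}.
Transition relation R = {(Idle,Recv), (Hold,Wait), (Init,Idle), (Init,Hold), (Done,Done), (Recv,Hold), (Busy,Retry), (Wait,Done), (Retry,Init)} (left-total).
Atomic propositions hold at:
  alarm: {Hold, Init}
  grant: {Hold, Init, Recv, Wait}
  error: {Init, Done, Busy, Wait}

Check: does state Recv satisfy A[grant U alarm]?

A[grant U alarm]: least fixpoint, start Z0 = Sat(alarm) = {Hold, Init}, add states in Sat(grant) with every successor in Z. Z1 = {Hold, Init, Recv}; fixed.
Sat(A[grant U alarm]) = {Hold, Init, Recv}
Recv ∈ Sat(A[grant U alarm]) = {Hold, Init, Recv}, so the formula holds at Recv.

Yes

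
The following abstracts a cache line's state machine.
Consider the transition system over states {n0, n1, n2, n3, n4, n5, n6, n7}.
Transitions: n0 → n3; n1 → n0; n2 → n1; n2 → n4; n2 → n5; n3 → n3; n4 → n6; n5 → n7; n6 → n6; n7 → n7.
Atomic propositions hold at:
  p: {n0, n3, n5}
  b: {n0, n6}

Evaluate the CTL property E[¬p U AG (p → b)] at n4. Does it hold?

Yes

Sat(¬p) = {n1, n2, n4, n6, n7}
Sat(p → b) = {n0, n1, n2, n4, n6, n7}
AG (p → b): greatest fixpoint, start Z0 = {n0, n1, n2, n4, n6, n7}, keep only states in Sat with every successor in Z. Z1 = {n1, n4, n6, n7}; Z2 = {n4, n6, n7}; fixed.
Sat(AG (p → b)) = {n4, n6, n7}
E[¬p U AG (p → b)]: least fixpoint, start Z0 = Sat(AG (p → b)) = {n4, n6, n7}, add states in Sat(¬p) with some successor in Z. Z1 = {n2, n4, n6, n7}; fixed.
Sat(E[¬p U AG (p → b)]) = {n2, n4, n6, n7}
n4 ∈ Sat(E[¬p U AG (p → b)]) = {n2, n4, n6, n7}, so the formula holds at n4.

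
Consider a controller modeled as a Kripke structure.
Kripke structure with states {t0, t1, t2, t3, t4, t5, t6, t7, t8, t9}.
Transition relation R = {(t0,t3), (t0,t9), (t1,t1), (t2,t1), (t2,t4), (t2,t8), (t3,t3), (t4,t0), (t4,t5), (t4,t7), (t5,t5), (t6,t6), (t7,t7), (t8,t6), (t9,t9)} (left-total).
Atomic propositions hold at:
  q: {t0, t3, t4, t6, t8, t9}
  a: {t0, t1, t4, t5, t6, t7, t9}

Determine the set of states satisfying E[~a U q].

Sat(~a) = {t2, t3, t8}
E[~a U q]: least fixpoint, start Z0 = Sat(q) = {t0, t3, t4, t6, t8, t9}, add states in Sat(~a) with some successor in Z. Z1 = {t0, t2, t3, t4, t6, t8, t9}; fixed.
Sat(E[~a U q]) = {t0, t2, t3, t4, t6, t8, t9}

{t0, t2, t3, t4, t6, t8, t9}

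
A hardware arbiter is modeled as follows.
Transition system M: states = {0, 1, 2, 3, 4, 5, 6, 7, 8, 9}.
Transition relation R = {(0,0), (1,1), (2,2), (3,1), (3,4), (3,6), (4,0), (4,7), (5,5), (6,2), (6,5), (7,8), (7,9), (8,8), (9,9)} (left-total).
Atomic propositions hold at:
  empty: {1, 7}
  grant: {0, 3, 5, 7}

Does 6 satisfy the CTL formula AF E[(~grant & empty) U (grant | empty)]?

No

Sat(~grant) = {1, 2, 4, 6, 8, 9}
Sat(~grant & empty) = {1}
Sat(grant | empty) = {0, 1, 3, 5, 7}
E[(~grant & empty) U (grant | empty)]: least fixpoint, start Z0 = Sat((grant | empty)) = {0, 1, 3, 5, 7}, add states in Sat(~grant & empty) with some successor in Z. Already a fixed point.
Sat(E[(~grant & empty) U (grant | empty)]) = {0, 1, 3, 5, 7}
AF E[(~grant & empty) U (grant | empty)]: least fixpoint, start Z0 = {0, 1, 3, 5, 7}, add states with every successor in Z. Z1 = {0, 1, 3, 4, 5, 7}; fixed.
Sat(AF E[(~grant & empty) U (grant | empty)]) = {0, 1, 3, 4, 5, 7}
6 ∉ Sat(AF E[(~grant & empty) U (grant | empty)]) = {0, 1, 3, 4, 5, 7}, so the formula does not hold at 6.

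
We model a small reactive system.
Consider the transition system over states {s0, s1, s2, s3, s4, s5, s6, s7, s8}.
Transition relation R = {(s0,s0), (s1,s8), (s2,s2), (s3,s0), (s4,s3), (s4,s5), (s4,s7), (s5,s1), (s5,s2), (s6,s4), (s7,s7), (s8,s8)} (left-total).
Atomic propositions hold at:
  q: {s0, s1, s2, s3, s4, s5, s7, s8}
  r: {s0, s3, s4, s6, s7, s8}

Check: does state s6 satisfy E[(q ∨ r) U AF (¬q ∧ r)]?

Yes

Sat(q ∨ r) = {s0, s1, s2, s3, s4, s5, s6, s7, s8}
Sat(¬q) = {s6}
Sat(¬q ∧ r) = {s6}
AF (¬q ∧ r): least fixpoint, start Z0 = {s6}, add states with every successor in Z. Already a fixed point.
Sat(AF (¬q ∧ r)) = {s6}
E[(q ∨ r) U AF (¬q ∧ r)]: least fixpoint, start Z0 = Sat(AF (¬q ∧ r)) = {s6}, add states in Sat(q ∨ r) with some successor in Z. Already a fixed point.
Sat(E[(q ∨ r) U AF (¬q ∧ r)]) = {s6}
s6 ∈ Sat(E[(q ∨ r) U AF (¬q ∧ r)]) = {s6}, so the formula holds at s6.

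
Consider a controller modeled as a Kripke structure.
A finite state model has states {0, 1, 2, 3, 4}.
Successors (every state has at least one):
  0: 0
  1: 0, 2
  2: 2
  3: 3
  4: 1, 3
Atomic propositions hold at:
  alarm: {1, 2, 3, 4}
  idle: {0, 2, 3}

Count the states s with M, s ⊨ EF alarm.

4

EF alarm: least fixpoint, start Z0 = {1, 2, 3, 4}, add states with some successor in Z. Already a fixed point.
Sat(EF alarm) = {1, 2, 3, 4}
|Sat(EF alarm)| = |{1, 2, 3, 4}| = 4.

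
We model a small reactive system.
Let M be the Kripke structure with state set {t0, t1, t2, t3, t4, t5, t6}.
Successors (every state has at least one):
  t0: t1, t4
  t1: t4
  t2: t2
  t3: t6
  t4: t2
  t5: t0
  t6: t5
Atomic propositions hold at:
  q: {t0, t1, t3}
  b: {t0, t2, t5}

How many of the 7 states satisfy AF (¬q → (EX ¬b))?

5

Sat(¬q) = {t2, t4, t5, t6}
Sat(¬b) = {t1, t3, t4, t6}
Sat(EX ¬b) = {s : some successor in {t1, t3, t4, t6}} = {t0, t1, t3}
Sat(¬q → (EX ¬b)) = {t0, t1, t3}
AF (¬q → (EX ¬b)): least fixpoint, start Z0 = {t0, t1, t3}, add states with every successor in Z. Z1 = {t0, t1, t3, t5}; Z2 = {t0, t1, t3, t5, t6}; fixed.
Sat(AF (¬q → (EX ¬b))) = {t0, t1, t3, t5, t6}
|Sat(AF (¬q → (EX ¬b)))| = |{t0, t1, t3, t5, t6}| = 5.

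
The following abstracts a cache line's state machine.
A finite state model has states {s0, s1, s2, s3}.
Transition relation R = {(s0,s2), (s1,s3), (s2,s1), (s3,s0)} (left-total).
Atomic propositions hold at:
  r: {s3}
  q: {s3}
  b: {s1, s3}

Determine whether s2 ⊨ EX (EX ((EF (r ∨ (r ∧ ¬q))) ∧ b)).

Yes

Sat(¬q) = {s0, s1, s2}
Sat(r ∧ ¬q) = ∅
Sat(r ∨ (r ∧ ¬q)) = {s3}
EF (r ∨ (r ∧ ¬q)): least fixpoint, start Z0 = {s3}, add states with some successor in Z. Z1 = {s1, s3}; Z2 = {s1, s2, s3}; Z3 = {s0, s1, s2, s3}; fixed.
Sat(EF (r ∨ (r ∧ ¬q))) = {s0, s1, s2, s3}
Sat((EF (r ∨ (r ∧ ¬q))) ∧ b) = {s1, s3}
Sat(EX ((EF (r ∨ (r ∧ ¬q))) ∧ b)) = {s : some successor in {s1, s3}} = {s1, s2}
Sat(EX (EX ((EF (r ∨ (r ∧ ¬q))) ∧ b))) = {s : some successor in {s1, s2}} = {s0, s2}
s2 ∈ Sat(EX (EX ((EF (r ∨ (r ∧ ¬q))) ∧ b))) = {s0, s2}, so the formula holds at s2.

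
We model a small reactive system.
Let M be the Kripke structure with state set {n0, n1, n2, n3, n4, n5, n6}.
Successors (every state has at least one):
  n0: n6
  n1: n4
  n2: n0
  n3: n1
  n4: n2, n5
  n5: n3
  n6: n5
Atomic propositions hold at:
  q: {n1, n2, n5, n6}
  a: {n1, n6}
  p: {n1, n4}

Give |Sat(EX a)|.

Sat(EX a) = {s : some successor in {n1, n6}} = {n0, n3}
|Sat(EX a)| = |{n0, n3}| = 2.

2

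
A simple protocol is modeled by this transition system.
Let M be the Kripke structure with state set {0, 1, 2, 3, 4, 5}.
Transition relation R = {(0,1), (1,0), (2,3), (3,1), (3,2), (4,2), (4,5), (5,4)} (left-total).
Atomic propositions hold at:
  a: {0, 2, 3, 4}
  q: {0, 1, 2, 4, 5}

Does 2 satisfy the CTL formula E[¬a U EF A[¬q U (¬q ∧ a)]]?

Yes

Sat(¬a) = {1, 5}
Sat(¬q) = {3}
Sat(¬q ∧ a) = {3}
A[¬q U (¬q ∧ a)]: least fixpoint, start Z0 = Sat((¬q ∧ a)) = {3}, add states in Sat(¬q) with every successor in Z. Already a fixed point.
Sat(A[¬q U (¬q ∧ a)]) = {3}
EF A[¬q U (¬q ∧ a)]: least fixpoint, start Z0 = {3}, add states with some successor in Z. Z1 = {2, 3}; Z2 = {2, 3, 4}; Z3 = {2, 3, 4, 5}; fixed.
Sat(EF A[¬q U (¬q ∧ a)]) = {2, 3, 4, 5}
E[¬a U EF A[¬q U (¬q ∧ a)]]: least fixpoint, start Z0 = Sat(EF A[¬q U (¬q ∧ a)]) = {2, 3, 4, 5}, add states in Sat(¬a) with some successor in Z. Already a fixed point.
Sat(E[¬a U EF A[¬q U (¬q ∧ a)]]) = {2, 3, 4, 5}
2 ∈ Sat(E[¬a U EF A[¬q U (¬q ∧ a)]]) = {2, 3, 4, 5}, so the formula holds at 2.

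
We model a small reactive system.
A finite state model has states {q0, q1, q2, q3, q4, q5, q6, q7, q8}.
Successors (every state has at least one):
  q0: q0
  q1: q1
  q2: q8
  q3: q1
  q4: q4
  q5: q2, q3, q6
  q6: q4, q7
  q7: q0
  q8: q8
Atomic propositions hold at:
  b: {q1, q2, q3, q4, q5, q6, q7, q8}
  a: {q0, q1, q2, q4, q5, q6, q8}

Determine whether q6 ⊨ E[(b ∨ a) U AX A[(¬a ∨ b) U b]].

Yes

Sat(b ∨ a) = {q0, q1, q2, q3, q4, q5, q6, q7, q8}
Sat(¬a) = {q3, q7}
Sat(¬a ∨ b) = {q1, q2, q3, q4, q5, q6, q7, q8}
A[(¬a ∨ b) U b]: least fixpoint, start Z0 = Sat(b) = {q1, q2, q3, q4, q5, q6, q7, q8}, add states in Sat(¬a ∨ b) with every successor in Z. Already a fixed point.
Sat(A[(¬a ∨ b) U b]) = {q1, q2, q3, q4, q5, q6, q7, q8}
Sat(AX A[(¬a ∨ b) U b]) = {s : every successor in {q1, q2, q3, q4, q5, q6, q7, q8}} = {q1, q2, q3, q4, q5, q6, q8}
E[(b ∨ a) U AX A[(¬a ∨ b) U b]]: least fixpoint, start Z0 = Sat(AX A[(¬a ∨ b) U b]) = {q1, q2, q3, q4, q5, q6, q8}, add states in Sat(b ∨ a) with some successor in Z. Already a fixed point.
Sat(E[(b ∨ a) U AX A[(¬a ∨ b) U b]]) = {q1, q2, q3, q4, q5, q6, q8}
q6 ∈ Sat(E[(b ∨ a) U AX A[(¬a ∨ b) U b]]) = {q1, q2, q3, q4, q5, q6, q8}, so the formula holds at q6.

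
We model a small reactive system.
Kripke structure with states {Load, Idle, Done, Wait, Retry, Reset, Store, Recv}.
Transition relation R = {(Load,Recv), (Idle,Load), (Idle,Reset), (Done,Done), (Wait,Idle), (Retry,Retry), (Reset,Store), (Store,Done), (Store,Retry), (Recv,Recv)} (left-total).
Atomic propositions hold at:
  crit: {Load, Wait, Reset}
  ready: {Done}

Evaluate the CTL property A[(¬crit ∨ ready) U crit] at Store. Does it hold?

No

Sat(¬crit) = {Idle, Done, Retry, Store, Recv}
Sat(¬crit ∨ ready) = {Idle, Done, Retry, Store, Recv}
A[(¬crit ∨ ready) U crit]: least fixpoint, start Z0 = Sat(crit) = {Load, Wait, Reset}, add states in Sat(¬crit ∨ ready) with every successor in Z. Z1 = {Load, Idle, Wait, Reset}; fixed.
Sat(A[(¬crit ∨ ready) U crit]) = {Load, Idle, Wait, Reset}
Store ∉ Sat(A[(¬crit ∨ ready) U crit]) = {Load, Idle, Wait, Reset}, so the formula does not hold at Store.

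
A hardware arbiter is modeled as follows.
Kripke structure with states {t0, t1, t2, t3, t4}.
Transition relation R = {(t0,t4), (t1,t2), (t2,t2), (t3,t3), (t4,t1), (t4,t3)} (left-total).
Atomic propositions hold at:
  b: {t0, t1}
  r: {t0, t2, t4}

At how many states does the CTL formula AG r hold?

AG r: greatest fixpoint, start Z0 = {t0, t2, t4}, keep only states in Sat with every successor in Z. Z1 = {t0, t2}; Z2 = {t2}; fixed.
Sat(AG r) = {t2}
|Sat(AG r)| = |{t2}| = 1.

1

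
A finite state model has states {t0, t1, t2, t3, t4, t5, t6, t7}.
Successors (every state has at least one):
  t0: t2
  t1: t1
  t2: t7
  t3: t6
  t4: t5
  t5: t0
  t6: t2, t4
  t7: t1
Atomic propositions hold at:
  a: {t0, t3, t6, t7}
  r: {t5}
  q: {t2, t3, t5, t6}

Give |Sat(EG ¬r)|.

Sat(¬r) = {t0, t1, t2, t3, t4, t6, t7}
EG ¬r: greatest fixpoint, start Z0 = {t0, t1, t2, t3, t4, t6, t7}, keep only states in Sat with some successor in Z. Z1 = {t0, t1, t2, t3, t6, t7}; fixed.
Sat(EG ¬r) = {t0, t1, t2, t3, t6, t7}
|Sat(EG ¬r)| = |{t0, t1, t2, t3, t6, t7}| = 6.

6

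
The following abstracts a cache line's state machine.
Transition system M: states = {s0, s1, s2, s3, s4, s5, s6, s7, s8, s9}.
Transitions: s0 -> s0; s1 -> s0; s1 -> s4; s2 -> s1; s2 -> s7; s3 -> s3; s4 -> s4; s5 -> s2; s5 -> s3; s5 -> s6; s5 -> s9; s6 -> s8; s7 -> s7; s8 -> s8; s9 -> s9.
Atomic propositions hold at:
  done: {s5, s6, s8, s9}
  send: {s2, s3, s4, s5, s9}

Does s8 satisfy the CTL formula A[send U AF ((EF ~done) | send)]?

Sat(~done) = {s0, s1, s2, s3, s4, s7}
EF ~done: least fixpoint, start Z0 = {s0, s1, s2, s3, s4, s7}, add states with some successor in Z. Z1 = {s0, s1, s2, s3, s4, s5, s7}; fixed.
Sat(EF ~done) = {s0, s1, s2, s3, s4, s5, s7}
Sat((EF ~done) | send) = {s0, s1, s2, s3, s4, s5, s7, s9}
AF ((EF ~done) | send): least fixpoint, start Z0 = {s0, s1, s2, s3, s4, s5, s7, s9}, add states with every successor in Z. Already a fixed point.
Sat(AF ((EF ~done) | send)) = {s0, s1, s2, s3, s4, s5, s7, s9}
A[send U AF ((EF ~done) | send)]: least fixpoint, start Z0 = Sat(AF ((EF ~done) | send)) = {s0, s1, s2, s3, s4, s5, s7, s9}, add states in Sat(send) with every successor in Z. Already a fixed point.
Sat(A[send U AF ((EF ~done) | send)]) = {s0, s1, s2, s3, s4, s5, s7, s9}
s8 ∉ Sat(A[send U AF ((EF ~done) | send)]) = {s0, s1, s2, s3, s4, s5, s7, s9}, so the formula does not hold at s8.

No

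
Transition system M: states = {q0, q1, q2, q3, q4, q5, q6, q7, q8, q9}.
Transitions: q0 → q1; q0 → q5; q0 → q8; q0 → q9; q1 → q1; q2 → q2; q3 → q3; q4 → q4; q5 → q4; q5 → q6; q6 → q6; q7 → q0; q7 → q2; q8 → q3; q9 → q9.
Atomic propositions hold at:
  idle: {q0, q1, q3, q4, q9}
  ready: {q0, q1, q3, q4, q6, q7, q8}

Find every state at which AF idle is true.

AF idle: least fixpoint, start Z0 = {q0, q1, q3, q4, q9}, add states with every successor in Z. Z1 = {q0, q1, q3, q4, q8, q9}; fixed.
Sat(AF idle) = {q0, q1, q3, q4, q8, q9}

{q0, q1, q3, q4, q8, q9}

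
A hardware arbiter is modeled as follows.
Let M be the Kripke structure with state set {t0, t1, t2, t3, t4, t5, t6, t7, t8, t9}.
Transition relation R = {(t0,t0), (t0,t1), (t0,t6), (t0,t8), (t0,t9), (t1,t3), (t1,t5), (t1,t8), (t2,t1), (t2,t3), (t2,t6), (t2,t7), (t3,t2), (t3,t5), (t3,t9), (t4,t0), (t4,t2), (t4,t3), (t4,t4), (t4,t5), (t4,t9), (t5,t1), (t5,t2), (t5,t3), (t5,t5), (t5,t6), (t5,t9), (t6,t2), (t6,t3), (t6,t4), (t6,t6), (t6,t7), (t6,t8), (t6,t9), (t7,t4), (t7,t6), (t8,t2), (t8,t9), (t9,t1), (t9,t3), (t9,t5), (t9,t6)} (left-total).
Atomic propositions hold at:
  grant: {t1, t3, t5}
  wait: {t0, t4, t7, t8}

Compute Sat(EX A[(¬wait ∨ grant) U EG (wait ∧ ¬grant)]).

Sat(¬wait) = {t1, t2, t3, t5, t6, t9}
Sat(¬wait ∨ grant) = {t1, t2, t3, t5, t6, t9}
Sat(¬grant) = {t0, t2, t4, t6, t7, t8, t9}
Sat(wait ∧ ¬grant) = {t0, t4, t7, t8}
EG (wait ∧ ¬grant): greatest fixpoint, start Z0 = {t0, t4, t7, t8}, keep only states in Sat with some successor in Z. Z1 = {t0, t4, t7}; fixed.
Sat(EG (wait ∧ ¬grant)) = {t0, t4, t7}
A[(¬wait ∨ grant) U EG (wait ∧ ¬grant)]: least fixpoint, start Z0 = Sat(EG (wait ∧ ¬grant)) = {t0, t4, t7}, add states in Sat(¬wait ∨ grant) with every successor in Z. Already a fixed point.
Sat(A[(¬wait ∨ grant) U EG (wait ∧ ¬grant)]) = {t0, t4, t7}
Sat(EX A[(¬wait ∨ grant) U EG (wait ∧ ¬grant)]) = {s : some successor in {t0, t4, t7}} = {t0, t2, t4, t6, t7}

{t0, t2, t4, t6, t7}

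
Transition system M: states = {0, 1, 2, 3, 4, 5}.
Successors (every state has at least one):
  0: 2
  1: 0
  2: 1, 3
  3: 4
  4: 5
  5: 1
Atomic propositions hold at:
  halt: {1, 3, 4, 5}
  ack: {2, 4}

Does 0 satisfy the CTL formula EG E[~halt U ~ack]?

Yes

Sat(~halt) = {0, 2}
Sat(~ack) = {0, 1, 3, 5}
E[~halt U ~ack]: least fixpoint, start Z0 = Sat(~ack) = {0, 1, 3, 5}, add states in Sat(~halt) with some successor in Z. Z1 = {0, 1, 2, 3, 5}; fixed.
Sat(E[~halt U ~ack]) = {0, 1, 2, 3, 5}
EG E[~halt U ~ack]: greatest fixpoint, start Z0 = {0, 1, 2, 3, 5}, keep only states in Sat with some successor in Z. Z1 = {0, 1, 2, 5}; fixed.
Sat(EG E[~halt U ~ack]) = {0, 1, 2, 5}
0 ∈ Sat(EG E[~halt U ~ack]) = {0, 1, 2, 5}, so the formula holds at 0.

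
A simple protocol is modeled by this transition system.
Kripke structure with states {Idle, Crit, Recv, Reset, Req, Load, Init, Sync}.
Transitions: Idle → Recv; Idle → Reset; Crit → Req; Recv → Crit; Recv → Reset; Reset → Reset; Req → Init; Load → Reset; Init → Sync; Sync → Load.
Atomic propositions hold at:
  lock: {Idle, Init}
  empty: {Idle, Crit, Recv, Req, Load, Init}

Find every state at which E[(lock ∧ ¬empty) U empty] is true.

Sat(¬empty) = {Reset, Sync}
Sat(lock ∧ ¬empty) = ∅
E[(lock ∧ ¬empty) U empty]: least fixpoint, start Z0 = Sat(empty) = {Idle, Crit, Recv, Req, Load, Init}, add states in Sat(lock ∧ ¬empty) with some successor in Z. Already a fixed point.
Sat(E[(lock ∧ ¬empty) U empty]) = {Idle, Crit, Recv, Req, Load, Init}

{Idle, Crit, Recv, Req, Load, Init}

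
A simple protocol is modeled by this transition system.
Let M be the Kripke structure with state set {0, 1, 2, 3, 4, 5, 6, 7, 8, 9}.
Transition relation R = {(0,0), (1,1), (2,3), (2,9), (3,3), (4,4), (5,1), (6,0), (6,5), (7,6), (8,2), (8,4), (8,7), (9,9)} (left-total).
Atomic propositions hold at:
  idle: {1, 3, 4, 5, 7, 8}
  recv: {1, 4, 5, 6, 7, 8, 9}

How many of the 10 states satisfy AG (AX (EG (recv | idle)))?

Sat(recv | idle) = {1, 3, 4, 5, 6, 7, 8, 9}
EG (recv | idle): greatest fixpoint, start Z0 = {1, 3, 4, 5, 6, 7, 8, 9}, keep only states in Sat with some successor in Z. Already a fixed point.
Sat(EG (recv | idle)) = {1, 3, 4, 5, 6, 7, 8, 9}
Sat(AX (EG (recv | idle))) = {s : every successor in {1, 3, 4, 5, 6, 7, 8, 9}} = {1, 2, 3, 4, 5, 7, 9}
AG (AX (EG (recv | idle))): greatest fixpoint, start Z0 = {1, 2, 3, 4, 5, 7, 9}, keep only states in Sat with every successor in Z. Z1 = {1, 2, 3, 4, 5, 9}; fixed.
Sat(AG (AX (EG (recv | idle)))) = {1, 2, 3, 4, 5, 9}
|Sat(AG (AX (EG (recv | idle))))| = |{1, 2, 3, 4, 5, 9}| = 6.

6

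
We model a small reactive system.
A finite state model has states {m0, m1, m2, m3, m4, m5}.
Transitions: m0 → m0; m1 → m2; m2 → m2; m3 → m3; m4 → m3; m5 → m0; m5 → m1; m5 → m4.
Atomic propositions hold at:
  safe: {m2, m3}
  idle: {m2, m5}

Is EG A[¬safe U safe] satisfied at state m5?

No

Sat(¬safe) = {m0, m1, m4, m5}
A[¬safe U safe]: least fixpoint, start Z0 = Sat(safe) = {m2, m3}, add states in Sat(¬safe) with every successor in Z. Z1 = {m1, m2, m3, m4}; fixed.
Sat(A[¬safe U safe]) = {m1, m2, m3, m4}
EG A[¬safe U safe]: greatest fixpoint, start Z0 = {m1, m2, m3, m4}, keep only states in Sat with some successor in Z. Already a fixed point.
Sat(EG A[¬safe U safe]) = {m1, m2, m3, m4}
m5 ∉ Sat(EG A[¬safe U safe]) = {m1, m2, m3, m4}, so the formula does not hold at m5.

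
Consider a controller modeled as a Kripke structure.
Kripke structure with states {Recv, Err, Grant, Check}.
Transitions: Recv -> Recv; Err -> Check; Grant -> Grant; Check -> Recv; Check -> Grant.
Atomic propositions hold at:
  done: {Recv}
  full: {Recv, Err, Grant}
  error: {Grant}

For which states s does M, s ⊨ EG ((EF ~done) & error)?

{Grant}

Sat(~done) = {Err, Grant, Check}
EF ~done: least fixpoint, start Z0 = {Err, Grant, Check}, add states with some successor in Z. Already a fixed point.
Sat(EF ~done) = {Err, Grant, Check}
Sat((EF ~done) & error) = {Grant}
EG ((EF ~done) & error): greatest fixpoint, start Z0 = {Grant}, keep only states in Sat with some successor in Z. Already a fixed point.
Sat(EG ((EF ~done) & error)) = {Grant}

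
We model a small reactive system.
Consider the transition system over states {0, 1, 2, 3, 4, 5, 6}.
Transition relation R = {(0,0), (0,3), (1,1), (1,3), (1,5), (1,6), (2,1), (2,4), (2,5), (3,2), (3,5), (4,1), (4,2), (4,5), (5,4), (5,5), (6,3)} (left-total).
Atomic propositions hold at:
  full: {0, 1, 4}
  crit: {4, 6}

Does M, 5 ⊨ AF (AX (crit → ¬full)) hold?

No

Sat(¬full) = {2, 3, 5, 6}
Sat(crit → ¬full) = {0, 1, 2, 3, 5, 6}
Sat(AX (crit → ¬full)) = {s : every successor in {0, 1, 2, 3, 5, 6}} = {0, 1, 3, 4, 6}
AF (AX (crit → ¬full)): least fixpoint, start Z0 = {0, 1, 3, 4, 6}, add states with every successor in Z. Already a fixed point.
Sat(AF (AX (crit → ¬full))) = {0, 1, 3, 4, 6}
5 ∉ Sat(AF (AX (crit → ¬full))) = {0, 1, 3, 4, 6}, so the formula does not hold at 5.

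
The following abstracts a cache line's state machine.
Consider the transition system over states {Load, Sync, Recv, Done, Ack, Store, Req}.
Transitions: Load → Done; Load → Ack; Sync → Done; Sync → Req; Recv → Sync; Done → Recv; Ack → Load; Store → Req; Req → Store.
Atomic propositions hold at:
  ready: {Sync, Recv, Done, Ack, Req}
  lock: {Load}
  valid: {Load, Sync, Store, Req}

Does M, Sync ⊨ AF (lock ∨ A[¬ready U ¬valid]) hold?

No

Sat(¬ready) = {Load, Store}
Sat(¬valid) = {Recv, Done, Ack}
A[¬ready U ¬valid]: least fixpoint, start Z0 = Sat(¬valid) = {Recv, Done, Ack}, add states in Sat(¬ready) with every successor in Z. Z1 = {Load, Recv, Done, Ack}; fixed.
Sat(A[¬ready U ¬valid]) = {Load, Recv, Done, Ack}
Sat(lock ∨ A[¬ready U ¬valid]) = {Load, Recv, Done, Ack}
AF (lock ∨ A[¬ready U ¬valid]): least fixpoint, start Z0 = {Load, Recv, Done, Ack}, add states with every successor in Z. Already a fixed point.
Sat(AF (lock ∨ A[¬ready U ¬valid])) = {Load, Recv, Done, Ack}
Sync ∉ Sat(AF (lock ∨ A[¬ready U ¬valid])) = {Load, Recv, Done, Ack}, so the formula does not hold at Sync.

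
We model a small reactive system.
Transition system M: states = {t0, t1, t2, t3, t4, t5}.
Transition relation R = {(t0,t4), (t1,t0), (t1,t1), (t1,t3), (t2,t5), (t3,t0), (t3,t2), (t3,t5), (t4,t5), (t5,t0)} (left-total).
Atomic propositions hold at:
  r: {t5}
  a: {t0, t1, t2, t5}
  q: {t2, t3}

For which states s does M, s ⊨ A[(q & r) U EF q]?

Sat(q & r) = ∅
EF q: least fixpoint, start Z0 = {t2, t3}, add states with some successor in Z. Z1 = {t1, t2, t3}; fixed.
Sat(EF q) = {t1, t2, t3}
A[(q & r) U EF q]: least fixpoint, start Z0 = Sat(EF q) = {t1, t2, t3}, add states in Sat(q & r) with every successor in Z. Already a fixed point.
Sat(A[(q & r) U EF q]) = {t1, t2, t3}

{t1, t2, t3}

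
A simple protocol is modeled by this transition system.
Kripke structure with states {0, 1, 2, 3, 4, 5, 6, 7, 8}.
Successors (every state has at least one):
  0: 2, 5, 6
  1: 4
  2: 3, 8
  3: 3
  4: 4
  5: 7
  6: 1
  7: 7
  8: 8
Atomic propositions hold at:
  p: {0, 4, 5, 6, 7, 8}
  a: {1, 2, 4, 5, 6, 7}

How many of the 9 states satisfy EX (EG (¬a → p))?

Sat(¬a) = {0, 3, 8}
Sat(¬a → p) = {0, 1, 2, 4, 5, 6, 7, 8}
EG (¬a → p): greatest fixpoint, start Z0 = {0, 1, 2, 4, 5, 6, 7, 8}, keep only states in Sat with some successor in Z. Already a fixed point.
Sat(EG (¬a → p)) = {0, 1, 2, 4, 5, 6, 7, 8}
Sat(EX (EG (¬a → p))) = {s : some successor in {0, 1, 2, 4, 5, 6, 7, 8}} = {0, 1, 2, 4, 5, 6, 7, 8}
|Sat(EX (EG (¬a → p)))| = |{0, 1, 2, 4, 5, 6, 7, 8}| = 8.

8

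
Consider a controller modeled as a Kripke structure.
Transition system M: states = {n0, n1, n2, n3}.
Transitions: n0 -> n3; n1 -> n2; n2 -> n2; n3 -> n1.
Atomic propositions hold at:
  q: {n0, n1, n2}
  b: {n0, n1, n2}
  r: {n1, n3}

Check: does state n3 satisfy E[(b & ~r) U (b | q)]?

No

Sat(~r) = {n0, n2}
Sat(b & ~r) = {n0, n2}
Sat(b | q) = {n0, n1, n2}
E[(b & ~r) U (b | q)]: least fixpoint, start Z0 = Sat((b | q)) = {n0, n1, n2}, add states in Sat(b & ~r) with some successor in Z. Already a fixed point.
Sat(E[(b & ~r) U (b | q)]) = {n0, n1, n2}
n3 ∉ Sat(E[(b & ~r) U (b | q)]) = {n0, n1, n2}, so the formula does not hold at n3.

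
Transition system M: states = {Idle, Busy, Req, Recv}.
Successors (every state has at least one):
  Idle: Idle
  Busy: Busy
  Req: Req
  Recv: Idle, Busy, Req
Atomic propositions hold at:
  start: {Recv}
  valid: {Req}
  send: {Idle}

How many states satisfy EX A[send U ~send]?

3

Sat(~send) = {Busy, Req, Recv}
A[send U ~send]: least fixpoint, start Z0 = Sat(~send) = {Busy, Req, Recv}, add states in Sat(send) with every successor in Z. Already a fixed point.
Sat(A[send U ~send]) = {Busy, Req, Recv}
Sat(EX A[send U ~send]) = {s : some successor in {Busy, Req, Recv}} = {Busy, Req, Recv}
|Sat(EX A[send U ~send])| = |{Busy, Req, Recv}| = 3.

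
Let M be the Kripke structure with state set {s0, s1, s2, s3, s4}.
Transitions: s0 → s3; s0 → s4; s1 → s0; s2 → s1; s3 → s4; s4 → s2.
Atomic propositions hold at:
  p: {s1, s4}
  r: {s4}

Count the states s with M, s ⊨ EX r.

Sat(EX r) = {s : some successor in {s4}} = {s0, s3}
|Sat(EX r)| = |{s0, s3}| = 2.

2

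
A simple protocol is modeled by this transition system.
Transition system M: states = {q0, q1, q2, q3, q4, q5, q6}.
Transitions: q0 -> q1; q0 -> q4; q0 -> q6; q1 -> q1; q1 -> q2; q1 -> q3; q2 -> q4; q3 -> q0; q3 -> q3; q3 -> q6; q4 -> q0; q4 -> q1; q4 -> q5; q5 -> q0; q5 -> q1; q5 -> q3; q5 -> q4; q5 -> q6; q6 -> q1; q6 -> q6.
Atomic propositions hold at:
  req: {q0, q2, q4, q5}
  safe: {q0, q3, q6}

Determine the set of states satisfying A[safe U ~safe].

{q1, q2, q4, q5}

Sat(~safe) = {q1, q2, q4, q5}
A[safe U ~safe]: least fixpoint, start Z0 = Sat(~safe) = {q1, q2, q4, q5}, add states in Sat(safe) with every successor in Z. Already a fixed point.
Sat(A[safe U ~safe]) = {q1, q2, q4, q5}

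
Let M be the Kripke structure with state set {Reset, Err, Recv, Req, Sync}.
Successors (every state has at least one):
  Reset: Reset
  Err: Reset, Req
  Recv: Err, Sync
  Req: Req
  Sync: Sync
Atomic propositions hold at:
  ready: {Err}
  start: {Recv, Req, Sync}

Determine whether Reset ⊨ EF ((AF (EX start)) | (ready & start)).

Sat(EX start) = {s : some successor in {Recv, Req, Sync}} = {Err, Recv, Req, Sync}
AF (EX start): least fixpoint, start Z0 = {Err, Recv, Req, Sync}, add states with every successor in Z. Already a fixed point.
Sat(AF (EX start)) = {Err, Recv, Req, Sync}
Sat(ready & start) = ∅
Sat((AF (EX start)) | (ready & start)) = {Err, Recv, Req, Sync}
EF ((AF (EX start)) | (ready & start)): least fixpoint, start Z0 = {Err, Recv, Req, Sync}, add states with some successor in Z. Already a fixed point.
Sat(EF ((AF (EX start)) | (ready & start))) = {Err, Recv, Req, Sync}
Reset ∉ Sat(EF ((AF (EX start)) | (ready & start))) = {Err, Recv, Req, Sync}, so the formula does not hold at Reset.

No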